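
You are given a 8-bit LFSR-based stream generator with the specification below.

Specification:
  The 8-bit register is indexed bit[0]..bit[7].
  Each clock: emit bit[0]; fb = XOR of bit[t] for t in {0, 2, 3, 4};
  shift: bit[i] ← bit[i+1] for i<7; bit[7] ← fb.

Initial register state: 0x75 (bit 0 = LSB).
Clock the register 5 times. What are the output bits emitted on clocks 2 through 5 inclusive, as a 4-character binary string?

reg_0 = 0x75
clock 1: out=1, reg = 0xBA
clock 2: out=0, reg = 0x5D
clock 3: out=1, reg = 0x2E
clock 4: out=0, reg = 0x17
clock 5: out=1, reg = 0x8B

0101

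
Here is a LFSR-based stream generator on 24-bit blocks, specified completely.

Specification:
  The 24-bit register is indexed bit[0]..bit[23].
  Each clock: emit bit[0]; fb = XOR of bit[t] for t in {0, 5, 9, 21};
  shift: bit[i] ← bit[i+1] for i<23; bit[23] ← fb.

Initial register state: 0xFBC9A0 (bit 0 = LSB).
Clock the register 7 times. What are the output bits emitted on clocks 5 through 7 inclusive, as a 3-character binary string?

reg_0 = 0xFBC9A0
clock 1: out=0, reg = 0x7DE4D0
clock 2: out=0, reg = 0xBEF268
clock 3: out=0, reg = 0xDF7934
clock 4: out=0, reg = 0xEFBC9A
clock 5: out=0, reg = 0xF7DE4D
clock 6: out=1, reg = 0xFBEF26
clock 7: out=0, reg = 0xFDF793

010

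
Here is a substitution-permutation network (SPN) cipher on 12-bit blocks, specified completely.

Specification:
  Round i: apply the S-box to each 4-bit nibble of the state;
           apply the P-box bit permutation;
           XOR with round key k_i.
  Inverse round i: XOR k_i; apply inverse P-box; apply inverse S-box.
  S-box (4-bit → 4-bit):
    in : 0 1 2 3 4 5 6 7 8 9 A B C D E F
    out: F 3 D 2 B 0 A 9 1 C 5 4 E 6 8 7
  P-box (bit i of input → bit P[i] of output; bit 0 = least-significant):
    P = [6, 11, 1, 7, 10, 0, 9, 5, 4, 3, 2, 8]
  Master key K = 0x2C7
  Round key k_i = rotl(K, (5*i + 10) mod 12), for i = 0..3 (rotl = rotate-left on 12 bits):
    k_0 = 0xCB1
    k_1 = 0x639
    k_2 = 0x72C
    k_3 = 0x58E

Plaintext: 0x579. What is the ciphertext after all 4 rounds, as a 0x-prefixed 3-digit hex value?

s_0 = plaintext = 0x579
s_1 = Round(s_0, k_0) = 0x813
s_2 = Round(s_1, k_1) = 0xA28
s_3 = Round(s_2, k_2) = 0x158
s_4 = Round(s_3, k_3) = 0x5D6

0x5D6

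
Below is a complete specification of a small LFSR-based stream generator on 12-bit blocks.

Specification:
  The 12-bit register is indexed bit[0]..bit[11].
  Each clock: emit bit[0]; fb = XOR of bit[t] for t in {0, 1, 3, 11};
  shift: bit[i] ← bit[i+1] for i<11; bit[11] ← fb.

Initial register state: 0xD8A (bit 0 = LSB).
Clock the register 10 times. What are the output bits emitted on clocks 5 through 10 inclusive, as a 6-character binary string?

000110

reg_0 = 0xD8A
clock 1: out=0, reg = 0xEC5
clock 2: out=1, reg = 0x762
clock 3: out=0, reg = 0xBB1
clock 4: out=1, reg = 0x5D8
clock 5: out=0, reg = 0xAEC
clock 6: out=0, reg = 0x576
clock 7: out=0, reg = 0xABB
clock 8: out=1, reg = 0x55D
clock 9: out=1, reg = 0x2AE
clock 10: out=0, reg = 0x157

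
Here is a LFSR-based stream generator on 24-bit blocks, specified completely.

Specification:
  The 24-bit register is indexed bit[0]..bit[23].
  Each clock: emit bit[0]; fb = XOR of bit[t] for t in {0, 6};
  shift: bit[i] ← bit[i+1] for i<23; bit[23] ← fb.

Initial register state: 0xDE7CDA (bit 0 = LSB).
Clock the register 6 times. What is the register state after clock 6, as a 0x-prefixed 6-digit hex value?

reg_0 = 0xDE7CDA
clock 1: out=0, reg = 0xEF3E6D
clock 2: out=1, reg = 0x779F36
clock 3: out=0, reg = 0x3BCF9B
clock 4: out=1, reg = 0x9DE7CD
clock 5: out=1, reg = 0x4EF3E6
clock 6: out=0, reg = 0xA779F3

0xA779F3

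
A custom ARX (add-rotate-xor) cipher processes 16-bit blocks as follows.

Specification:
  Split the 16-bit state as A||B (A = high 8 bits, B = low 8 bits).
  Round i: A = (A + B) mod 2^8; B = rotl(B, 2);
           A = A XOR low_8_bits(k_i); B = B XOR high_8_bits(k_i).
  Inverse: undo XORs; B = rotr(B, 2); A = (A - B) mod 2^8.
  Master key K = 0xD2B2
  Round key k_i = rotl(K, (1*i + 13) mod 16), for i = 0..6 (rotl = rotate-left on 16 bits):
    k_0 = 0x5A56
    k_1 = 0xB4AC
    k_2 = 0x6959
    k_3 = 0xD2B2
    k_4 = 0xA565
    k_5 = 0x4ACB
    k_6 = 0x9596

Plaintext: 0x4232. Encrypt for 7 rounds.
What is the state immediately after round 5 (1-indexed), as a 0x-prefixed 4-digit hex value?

0x8EC7

s_0 = plaintext = 0x4232
s_1 = Round(s_0, k_0) = 0x2292
s_2 = Round(s_1, k_1) = 0x18FE
s_3 = Round(s_2, k_2) = 0x4F92
s_4 = Round(s_3, k_3) = 0x5398
s_5 = Round(s_4, k_4) = 0x8EC7
s_6 = Round(s_5, k_5) = 0x9E55
s_7 = Round(s_6, k_6) = 0x65C0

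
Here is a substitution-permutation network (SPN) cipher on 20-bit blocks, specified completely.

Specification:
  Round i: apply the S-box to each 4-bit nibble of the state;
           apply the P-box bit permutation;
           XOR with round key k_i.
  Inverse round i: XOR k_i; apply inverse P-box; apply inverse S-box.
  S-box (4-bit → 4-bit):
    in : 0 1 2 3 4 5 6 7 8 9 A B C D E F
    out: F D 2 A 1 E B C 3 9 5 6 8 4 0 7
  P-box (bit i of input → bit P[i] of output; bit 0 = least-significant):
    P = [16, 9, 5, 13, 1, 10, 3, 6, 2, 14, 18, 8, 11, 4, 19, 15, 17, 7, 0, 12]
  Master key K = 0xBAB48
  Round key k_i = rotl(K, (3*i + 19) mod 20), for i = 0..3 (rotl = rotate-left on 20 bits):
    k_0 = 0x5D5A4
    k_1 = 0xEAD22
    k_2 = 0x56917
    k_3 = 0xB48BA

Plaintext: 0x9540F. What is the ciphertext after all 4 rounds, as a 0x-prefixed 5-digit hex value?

0xCD620

s_0 = plaintext = 0x9540F
s_1 = Round(s_0, k_0) = 0xE43DA
s_2 = Round(s_1, k_1) = 0xFE40A
s_3 = Round(s_2, k_2) = 0x66DF8
s_4 = Round(s_3, k_3) = 0xCD620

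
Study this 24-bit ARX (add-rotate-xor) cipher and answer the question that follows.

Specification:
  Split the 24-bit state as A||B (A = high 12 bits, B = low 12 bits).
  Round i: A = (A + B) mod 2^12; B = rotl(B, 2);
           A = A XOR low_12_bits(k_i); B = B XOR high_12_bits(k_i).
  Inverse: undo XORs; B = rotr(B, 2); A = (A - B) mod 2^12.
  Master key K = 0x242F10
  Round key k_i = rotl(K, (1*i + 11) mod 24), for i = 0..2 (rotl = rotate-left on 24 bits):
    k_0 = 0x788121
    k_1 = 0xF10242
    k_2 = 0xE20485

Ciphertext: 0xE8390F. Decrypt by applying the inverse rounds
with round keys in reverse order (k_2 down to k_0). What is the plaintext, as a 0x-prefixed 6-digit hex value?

0x613ACF

s_0 = ciphertext = 0xE8390F
s_1 = InvRound(s_0, k_2) = 0xC3BDCB
s_2 = InvRound(s_1, k_1) = 0x1C3CB6
s_3 = InvRound(s_2, k_0) = 0x613ACF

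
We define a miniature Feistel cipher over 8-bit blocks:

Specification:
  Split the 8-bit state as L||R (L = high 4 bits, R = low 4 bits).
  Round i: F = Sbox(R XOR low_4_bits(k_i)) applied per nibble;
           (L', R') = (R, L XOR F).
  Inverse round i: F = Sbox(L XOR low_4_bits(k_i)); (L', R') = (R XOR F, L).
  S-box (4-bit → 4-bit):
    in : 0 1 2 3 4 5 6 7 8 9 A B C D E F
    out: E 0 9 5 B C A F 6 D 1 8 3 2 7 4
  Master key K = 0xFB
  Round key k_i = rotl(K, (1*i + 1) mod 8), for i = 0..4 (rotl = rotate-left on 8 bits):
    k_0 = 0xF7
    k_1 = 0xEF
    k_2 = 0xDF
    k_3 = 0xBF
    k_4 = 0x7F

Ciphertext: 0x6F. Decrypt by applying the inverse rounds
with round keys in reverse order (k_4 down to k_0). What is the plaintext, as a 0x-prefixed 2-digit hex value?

s_0 = ciphertext = 0x6F
s_1 = InvRound(s_0, k_4) = 0x26
s_2 = InvRound(s_1, k_3) = 0x42
s_3 = InvRound(s_2, k_2) = 0xA4
s_4 = InvRound(s_3, k_1) = 0x8A
s_5 = InvRound(s_4, k_0) = 0xE8

0xE8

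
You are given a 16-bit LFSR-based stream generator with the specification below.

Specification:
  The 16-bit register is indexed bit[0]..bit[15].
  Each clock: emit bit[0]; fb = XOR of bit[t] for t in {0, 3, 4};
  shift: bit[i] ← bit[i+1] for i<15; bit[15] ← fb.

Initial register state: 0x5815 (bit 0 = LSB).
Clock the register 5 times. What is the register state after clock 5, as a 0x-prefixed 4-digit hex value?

0xB2C0

reg_0 = 0x5815
clock 1: out=1, reg = 0x2C0A
clock 2: out=0, reg = 0x9605
clock 3: out=1, reg = 0xCB02
clock 4: out=0, reg = 0x6581
clock 5: out=1, reg = 0xB2C0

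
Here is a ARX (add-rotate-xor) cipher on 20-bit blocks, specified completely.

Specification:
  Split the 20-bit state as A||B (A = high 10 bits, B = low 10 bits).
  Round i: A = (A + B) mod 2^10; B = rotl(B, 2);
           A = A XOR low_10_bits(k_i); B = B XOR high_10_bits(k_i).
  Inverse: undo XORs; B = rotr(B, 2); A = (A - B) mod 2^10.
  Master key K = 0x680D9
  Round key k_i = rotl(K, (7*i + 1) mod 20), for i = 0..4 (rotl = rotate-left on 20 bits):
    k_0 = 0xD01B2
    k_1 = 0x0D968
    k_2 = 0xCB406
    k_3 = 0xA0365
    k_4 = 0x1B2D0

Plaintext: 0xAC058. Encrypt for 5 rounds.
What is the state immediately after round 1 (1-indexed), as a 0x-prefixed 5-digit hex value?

s_0 = plaintext = 0xAC058
s_1 = Round(s_0, k_0) = 0xAEA20
s_2 = Round(s_1, k_1) = 0x6C8B4
s_3 = Round(s_2, k_2) = 0x981FD
s_4 = Round(s_3, k_3) = 0xCE175
s_5 = Round(s_4, k_4) = 0x9F5B9

0xAEA20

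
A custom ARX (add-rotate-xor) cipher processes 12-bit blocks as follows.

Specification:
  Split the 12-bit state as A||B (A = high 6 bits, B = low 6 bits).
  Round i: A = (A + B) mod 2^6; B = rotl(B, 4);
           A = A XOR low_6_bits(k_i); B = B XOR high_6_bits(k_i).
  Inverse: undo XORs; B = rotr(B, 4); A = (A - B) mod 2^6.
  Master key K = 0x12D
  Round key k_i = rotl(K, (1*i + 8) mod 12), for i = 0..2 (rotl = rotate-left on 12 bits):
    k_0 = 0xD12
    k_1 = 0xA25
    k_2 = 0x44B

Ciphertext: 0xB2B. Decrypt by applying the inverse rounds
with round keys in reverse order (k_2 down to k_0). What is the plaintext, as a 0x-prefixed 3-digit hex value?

0xF23

s_0 = ciphertext = 0xB2B
s_1 = InvRound(s_0, k_2) = 0xF2B
s_2 = InvRound(s_1, k_1) = 0x34C
s_3 = InvRound(s_2, k_0) = 0xF23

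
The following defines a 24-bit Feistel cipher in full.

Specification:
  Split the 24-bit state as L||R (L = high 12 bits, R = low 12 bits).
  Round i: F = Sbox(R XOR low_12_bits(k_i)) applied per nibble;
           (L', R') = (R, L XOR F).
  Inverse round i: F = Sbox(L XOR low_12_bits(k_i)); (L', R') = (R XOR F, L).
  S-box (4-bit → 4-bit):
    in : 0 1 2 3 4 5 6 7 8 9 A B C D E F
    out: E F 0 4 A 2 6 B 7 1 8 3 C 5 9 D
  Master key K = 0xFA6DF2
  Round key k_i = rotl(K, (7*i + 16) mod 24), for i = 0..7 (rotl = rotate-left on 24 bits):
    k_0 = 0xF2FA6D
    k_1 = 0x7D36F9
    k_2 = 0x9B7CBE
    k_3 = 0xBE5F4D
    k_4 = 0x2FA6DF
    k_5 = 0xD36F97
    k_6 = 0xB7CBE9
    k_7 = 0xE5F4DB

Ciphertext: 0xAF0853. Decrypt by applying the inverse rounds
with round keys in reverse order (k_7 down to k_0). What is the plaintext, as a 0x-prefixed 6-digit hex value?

s_0 = ciphertext = 0xAF0853
s_1 = InvRound(s_0, k_7) = 0x150AF0
s_2 = InvRound(s_1, k_6) = 0x2C1150
s_3 = InvRound(s_2, k_5) = 0x4762C1
s_4 = InvRound(s_3, k_4) = 0x240476
s_5 = InvRound(s_4, k_3) = 0x193240
s_6 = InvRound(s_5, k_2) = 0x745193
s_7 = InvRound(s_6, k_1) = 0xEAF745
s_8 = InvRound(s_7, k_0) = 0xD85EAF

0xD85EAF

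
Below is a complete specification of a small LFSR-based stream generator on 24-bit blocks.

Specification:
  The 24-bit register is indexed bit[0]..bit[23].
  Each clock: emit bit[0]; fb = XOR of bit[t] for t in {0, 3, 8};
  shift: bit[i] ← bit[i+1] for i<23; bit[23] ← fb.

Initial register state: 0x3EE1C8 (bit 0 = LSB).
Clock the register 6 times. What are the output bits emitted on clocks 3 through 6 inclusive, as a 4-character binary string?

reg_0 = 0x3EE1C8
clock 1: out=0, reg = 0x1F70E4
clock 2: out=0, reg = 0x0FB872
clock 3: out=0, reg = 0x07DC39
clock 4: out=1, reg = 0x03EE1C
clock 5: out=0, reg = 0x81F70E
clock 6: out=0, reg = 0x40FB87

0100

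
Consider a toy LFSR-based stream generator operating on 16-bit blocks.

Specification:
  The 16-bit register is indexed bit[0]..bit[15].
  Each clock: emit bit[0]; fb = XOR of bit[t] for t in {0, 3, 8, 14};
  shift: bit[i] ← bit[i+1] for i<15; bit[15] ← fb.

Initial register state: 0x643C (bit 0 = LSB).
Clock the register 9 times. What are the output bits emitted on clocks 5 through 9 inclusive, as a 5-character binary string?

11000

reg_0 = 0x643C
clock 1: out=0, reg = 0x321E
clock 2: out=0, reg = 0x990F
clock 3: out=1, reg = 0xCC87
clock 4: out=1, reg = 0x6643
clock 5: out=1, reg = 0x3321
clock 6: out=1, reg = 0x1990
clock 7: out=0, reg = 0x8CC8
clock 8: out=0, reg = 0xC664
clock 9: out=0, reg = 0xE332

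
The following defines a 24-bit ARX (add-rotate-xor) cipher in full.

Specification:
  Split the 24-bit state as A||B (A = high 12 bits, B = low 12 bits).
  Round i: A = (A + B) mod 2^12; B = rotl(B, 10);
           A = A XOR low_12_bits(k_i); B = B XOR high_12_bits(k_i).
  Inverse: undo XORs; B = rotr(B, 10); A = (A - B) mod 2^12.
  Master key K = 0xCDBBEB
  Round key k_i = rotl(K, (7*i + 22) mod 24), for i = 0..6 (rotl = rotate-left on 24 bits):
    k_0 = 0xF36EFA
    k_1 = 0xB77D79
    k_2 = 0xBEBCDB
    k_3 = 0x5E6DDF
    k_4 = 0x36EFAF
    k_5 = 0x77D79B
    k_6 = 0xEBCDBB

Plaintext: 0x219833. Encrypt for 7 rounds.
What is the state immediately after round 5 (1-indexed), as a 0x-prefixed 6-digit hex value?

s_0 = plaintext = 0x219833
s_1 = Round(s_0, k_0) = 0x4B613A
s_2 = Round(s_1, k_1) = 0x889339
s_3 = Round(s_2, k_2) = 0x719F25
s_4 = Round(s_3, k_3) = 0xBE122F
s_5 = Round(s_4, k_4) = 0x1BFFE5
s_6 = Round(s_5, k_5) = 0x63F084
s_7 = Round(s_6, k_6) = 0xB78E9D

0x1BFFE5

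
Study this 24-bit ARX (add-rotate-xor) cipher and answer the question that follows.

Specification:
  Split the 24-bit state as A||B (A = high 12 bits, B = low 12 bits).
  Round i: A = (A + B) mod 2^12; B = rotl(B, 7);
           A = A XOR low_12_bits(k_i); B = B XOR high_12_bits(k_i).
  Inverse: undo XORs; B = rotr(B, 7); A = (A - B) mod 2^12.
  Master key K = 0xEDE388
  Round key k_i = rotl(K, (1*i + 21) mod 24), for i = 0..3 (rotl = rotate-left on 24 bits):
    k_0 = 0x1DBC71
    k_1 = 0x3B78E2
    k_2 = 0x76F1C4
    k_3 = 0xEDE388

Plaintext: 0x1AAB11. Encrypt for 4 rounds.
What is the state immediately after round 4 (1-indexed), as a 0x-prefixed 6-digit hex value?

s_0 = plaintext = 0x1AAB11
s_1 = Round(s_0, k_0) = 0x0CA903
s_2 = Round(s_1, k_1) = 0x12F27F
s_3 = Round(s_2, k_2) = 0x26A8FC
s_4 = Round(s_3, k_3) = 0x8EE099

0x8EE099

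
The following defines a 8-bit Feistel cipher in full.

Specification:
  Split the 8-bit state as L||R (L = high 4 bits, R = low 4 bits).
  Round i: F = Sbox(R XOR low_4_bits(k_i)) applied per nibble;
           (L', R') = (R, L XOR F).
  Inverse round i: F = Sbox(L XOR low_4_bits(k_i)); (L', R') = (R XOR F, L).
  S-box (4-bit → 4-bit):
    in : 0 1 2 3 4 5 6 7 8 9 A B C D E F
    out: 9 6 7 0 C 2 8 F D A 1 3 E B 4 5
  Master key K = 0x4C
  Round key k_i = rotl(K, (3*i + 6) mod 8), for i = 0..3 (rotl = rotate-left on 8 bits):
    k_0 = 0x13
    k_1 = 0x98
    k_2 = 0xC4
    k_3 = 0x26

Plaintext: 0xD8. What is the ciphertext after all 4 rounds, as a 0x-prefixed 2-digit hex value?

0x2C

s_0 = plaintext = 0xD8
s_1 = Round(s_0, k_0) = 0x8E
s_2 = Round(s_1, k_1) = 0xE0
s_3 = Round(s_2, k_2) = 0x02
s_4 = Round(s_3, k_3) = 0x2C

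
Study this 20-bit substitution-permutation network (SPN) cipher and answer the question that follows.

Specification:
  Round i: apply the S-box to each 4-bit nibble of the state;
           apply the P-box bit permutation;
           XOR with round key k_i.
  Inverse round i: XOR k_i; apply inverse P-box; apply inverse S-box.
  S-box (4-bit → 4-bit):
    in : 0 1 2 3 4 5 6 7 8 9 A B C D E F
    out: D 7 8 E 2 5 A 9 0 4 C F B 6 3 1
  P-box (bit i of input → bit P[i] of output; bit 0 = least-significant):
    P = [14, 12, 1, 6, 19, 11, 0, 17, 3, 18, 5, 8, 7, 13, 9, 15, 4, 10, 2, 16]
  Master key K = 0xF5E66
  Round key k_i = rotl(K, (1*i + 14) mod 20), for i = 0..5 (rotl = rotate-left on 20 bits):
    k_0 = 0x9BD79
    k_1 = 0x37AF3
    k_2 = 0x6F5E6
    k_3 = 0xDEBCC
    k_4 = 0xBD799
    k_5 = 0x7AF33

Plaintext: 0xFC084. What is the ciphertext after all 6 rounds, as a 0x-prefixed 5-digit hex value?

0x63410

s_0 = plaintext = 0xFC084
s_1 = Round(s_0, k_0) = 0x90CC1
s_2 = Round(s_1, k_1) = 0xDA17D
s_3 = Round(s_2, k_2) = 0x863C8
s_4 = Round(s_3, k_3) = 0x342EC
s_5 = Round(s_4, k_4) = 0x2AADD
s_6 = Round(s_5, k_5) = 0x63410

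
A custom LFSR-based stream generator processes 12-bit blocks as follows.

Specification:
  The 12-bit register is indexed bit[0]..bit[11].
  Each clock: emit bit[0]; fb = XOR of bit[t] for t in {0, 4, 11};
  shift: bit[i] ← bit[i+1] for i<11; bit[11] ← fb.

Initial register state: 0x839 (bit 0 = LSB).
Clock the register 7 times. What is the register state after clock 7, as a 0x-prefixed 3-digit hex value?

reg_0 = 0x839
clock 1: out=1, reg = 0xC1C
clock 2: out=0, reg = 0x60E
clock 3: out=0, reg = 0x307
clock 4: out=1, reg = 0x983
clock 5: out=1, reg = 0x4C1
clock 6: out=1, reg = 0xA60
clock 7: out=0, reg = 0xD30

0xD30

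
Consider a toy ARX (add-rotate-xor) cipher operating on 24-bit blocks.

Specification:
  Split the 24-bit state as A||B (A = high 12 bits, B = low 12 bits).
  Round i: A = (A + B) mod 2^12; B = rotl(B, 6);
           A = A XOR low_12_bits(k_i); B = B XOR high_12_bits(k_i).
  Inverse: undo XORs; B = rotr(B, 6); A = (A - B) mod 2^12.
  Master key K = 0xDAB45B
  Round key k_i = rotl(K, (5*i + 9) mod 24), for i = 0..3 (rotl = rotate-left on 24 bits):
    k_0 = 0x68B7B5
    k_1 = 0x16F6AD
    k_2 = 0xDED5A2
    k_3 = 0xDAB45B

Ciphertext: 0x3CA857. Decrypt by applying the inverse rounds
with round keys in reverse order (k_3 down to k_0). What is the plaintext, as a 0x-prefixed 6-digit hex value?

s_0 = ciphertext = 0x3CA857
s_1 = InvRound(s_0, k_3) = 0x87AF17
s_2 = InvRound(s_1, k_2) = 0xF4DE8B
s_3 = InvRound(s_2, k_1) = 0x0A193F
s_4 = InvRound(s_3, k_0) = 0x9D6D3E

0x9D6D3E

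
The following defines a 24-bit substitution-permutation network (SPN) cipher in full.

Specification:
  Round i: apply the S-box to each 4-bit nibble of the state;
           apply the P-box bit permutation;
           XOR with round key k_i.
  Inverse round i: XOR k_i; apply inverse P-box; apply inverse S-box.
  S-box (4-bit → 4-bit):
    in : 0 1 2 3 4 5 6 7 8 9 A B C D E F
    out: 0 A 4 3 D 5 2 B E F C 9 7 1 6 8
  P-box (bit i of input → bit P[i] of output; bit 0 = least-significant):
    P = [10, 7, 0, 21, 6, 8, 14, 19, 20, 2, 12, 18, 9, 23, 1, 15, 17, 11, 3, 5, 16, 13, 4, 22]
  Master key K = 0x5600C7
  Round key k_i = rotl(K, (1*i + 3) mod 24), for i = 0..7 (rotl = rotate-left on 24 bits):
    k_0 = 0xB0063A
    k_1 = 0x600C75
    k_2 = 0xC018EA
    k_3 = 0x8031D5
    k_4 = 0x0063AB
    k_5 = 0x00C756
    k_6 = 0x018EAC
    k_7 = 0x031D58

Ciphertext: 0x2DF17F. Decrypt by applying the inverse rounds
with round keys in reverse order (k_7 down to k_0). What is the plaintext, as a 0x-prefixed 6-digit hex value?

0x6A8E3C

s_0 = ciphertext = 0x2DF17F
s_1 = InvRound(s_0, k_7) = 0x67A1A4
s_2 = InvRound(s_1, k_6) = 0x1CDF6B
s_3 = InvRound(s_2, k_5) = 0x2809F2
s_4 = InvRound(s_3, k_4) = 0xEED04A
s_5 = InvRound(s_4, k_3) = 0x85A188
s_6 = InvRound(s_5, k_2) = 0x71AA30
s_7 = InvRound(s_6, k_1) = 0x30B3D5
s_8 = InvRound(s_7, k_0) = 0x6A8E3C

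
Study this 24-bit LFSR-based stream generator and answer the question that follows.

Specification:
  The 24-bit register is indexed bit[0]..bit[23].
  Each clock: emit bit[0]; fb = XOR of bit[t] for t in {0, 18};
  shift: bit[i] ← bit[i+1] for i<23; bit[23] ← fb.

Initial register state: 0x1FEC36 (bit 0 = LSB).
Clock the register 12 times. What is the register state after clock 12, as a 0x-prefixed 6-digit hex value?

reg_0 = 0x1FEC36
clock 1: out=0, reg = 0x8FF61B
clock 2: out=1, reg = 0x47FB0D
clock 3: out=1, reg = 0x23FD86
clock 4: out=0, reg = 0x11FEC3
clock 5: out=1, reg = 0x88FF61
clock 6: out=1, reg = 0xC47FB0
clock 7: out=0, reg = 0xE23FD8
clock 8: out=0, reg = 0x711FEC
clock 9: out=0, reg = 0x388FF6
clock 10: out=0, reg = 0x1C47FB
clock 11: out=1, reg = 0x0E23FD
clock 12: out=1, reg = 0x0711FE

0x0711FE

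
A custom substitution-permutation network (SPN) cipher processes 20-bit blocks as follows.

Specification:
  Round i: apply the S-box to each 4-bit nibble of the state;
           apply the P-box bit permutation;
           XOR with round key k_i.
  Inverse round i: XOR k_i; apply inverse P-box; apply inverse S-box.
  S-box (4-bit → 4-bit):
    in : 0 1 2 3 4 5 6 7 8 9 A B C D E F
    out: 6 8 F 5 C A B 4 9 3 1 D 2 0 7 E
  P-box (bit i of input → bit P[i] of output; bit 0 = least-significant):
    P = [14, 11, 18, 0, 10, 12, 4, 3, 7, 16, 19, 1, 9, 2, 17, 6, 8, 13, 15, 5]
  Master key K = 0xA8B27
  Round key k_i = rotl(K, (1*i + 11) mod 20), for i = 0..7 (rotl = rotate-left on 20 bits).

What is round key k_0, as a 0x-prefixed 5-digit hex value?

K = 0xA8B27
k_0 = rotl(K, (1*0+11) mod 20) = rotl(K, 11) = 0x93D45

0x93D45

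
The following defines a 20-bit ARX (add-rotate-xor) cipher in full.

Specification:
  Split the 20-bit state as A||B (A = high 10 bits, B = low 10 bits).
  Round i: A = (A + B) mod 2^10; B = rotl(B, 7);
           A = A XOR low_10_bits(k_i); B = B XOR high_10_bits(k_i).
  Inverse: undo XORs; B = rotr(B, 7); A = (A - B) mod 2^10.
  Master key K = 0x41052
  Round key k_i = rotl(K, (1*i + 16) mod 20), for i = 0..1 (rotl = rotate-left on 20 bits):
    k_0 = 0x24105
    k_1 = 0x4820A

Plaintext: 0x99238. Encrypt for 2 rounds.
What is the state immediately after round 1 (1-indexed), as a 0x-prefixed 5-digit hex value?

s_0 = plaintext = 0x99238
s_1 = Round(s_0, k_0) = 0x664D7
s_2 = Round(s_1, k_1) = 0x1EABA

0x664D7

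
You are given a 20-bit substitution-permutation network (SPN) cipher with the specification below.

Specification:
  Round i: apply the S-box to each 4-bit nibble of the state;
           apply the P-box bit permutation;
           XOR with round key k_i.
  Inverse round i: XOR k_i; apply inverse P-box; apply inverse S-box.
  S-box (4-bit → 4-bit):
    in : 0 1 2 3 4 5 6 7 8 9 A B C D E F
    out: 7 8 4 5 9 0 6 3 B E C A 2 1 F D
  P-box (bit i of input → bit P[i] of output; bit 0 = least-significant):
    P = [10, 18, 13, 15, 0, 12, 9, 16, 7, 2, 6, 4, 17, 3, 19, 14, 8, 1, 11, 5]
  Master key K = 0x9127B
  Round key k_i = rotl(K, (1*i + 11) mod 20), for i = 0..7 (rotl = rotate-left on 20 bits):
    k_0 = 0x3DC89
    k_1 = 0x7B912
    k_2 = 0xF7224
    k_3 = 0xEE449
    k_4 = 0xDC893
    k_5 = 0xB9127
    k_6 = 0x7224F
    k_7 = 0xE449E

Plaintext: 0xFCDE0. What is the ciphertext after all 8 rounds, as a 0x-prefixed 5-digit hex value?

s_0 = plaintext = 0xFCDE0
s_1 = Round(s_0, k_0) = 0x6E320
s_2 = Round(s_1, k_1) = 0x9D7D8
s_3 = Round(s_2, k_2) = 0x9FE83
s_4 = Round(s_3, k_3) = 0x598BE
s_5 = Round(s_4, k_4) = 0x03C0F
s_6 = Round(s_5, k_5) = 0x12E20
s_7 = Round(s_6, k_6) = 0xB04BB
s_8 = Round(s_7, k_7) = 0x1D424

0x1D424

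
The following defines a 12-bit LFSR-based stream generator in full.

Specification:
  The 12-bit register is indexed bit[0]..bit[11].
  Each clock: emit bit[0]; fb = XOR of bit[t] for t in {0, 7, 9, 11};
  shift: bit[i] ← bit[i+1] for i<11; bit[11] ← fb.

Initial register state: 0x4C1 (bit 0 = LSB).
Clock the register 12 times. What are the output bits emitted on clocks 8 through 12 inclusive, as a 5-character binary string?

reg_0 = 0x4C1
clock 1: out=1, reg = 0x260
clock 2: out=0, reg = 0x930
clock 3: out=0, reg = 0xC98
clock 4: out=0, reg = 0x64C
clock 5: out=0, reg = 0xB26
clock 6: out=0, reg = 0x593
clock 7: out=1, reg = 0x2C9
clock 8: out=1, reg = 0x964
clock 9: out=0, reg = 0xCB2
clock 10: out=0, reg = 0x659
clock 11: out=1, reg = 0x32C
clock 12: out=0, reg = 0x996

10010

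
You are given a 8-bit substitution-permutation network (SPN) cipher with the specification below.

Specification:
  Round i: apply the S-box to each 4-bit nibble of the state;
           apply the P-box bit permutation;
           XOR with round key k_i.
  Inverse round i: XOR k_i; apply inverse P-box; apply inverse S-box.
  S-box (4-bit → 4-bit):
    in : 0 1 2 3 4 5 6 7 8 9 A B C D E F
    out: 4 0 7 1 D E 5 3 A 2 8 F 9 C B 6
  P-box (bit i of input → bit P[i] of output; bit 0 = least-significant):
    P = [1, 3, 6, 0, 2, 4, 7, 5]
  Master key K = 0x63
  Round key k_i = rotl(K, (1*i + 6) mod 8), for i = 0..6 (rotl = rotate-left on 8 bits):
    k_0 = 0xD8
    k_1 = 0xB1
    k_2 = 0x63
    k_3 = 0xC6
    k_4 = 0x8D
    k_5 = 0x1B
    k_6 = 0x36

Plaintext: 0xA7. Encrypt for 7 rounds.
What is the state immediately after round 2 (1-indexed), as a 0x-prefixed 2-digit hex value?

0x6B

s_0 = plaintext = 0xA7
s_1 = Round(s_0, k_0) = 0xF2
s_2 = Round(s_1, k_1) = 0x6B
s_3 = Round(s_2, k_2) = 0xAC
s_4 = Round(s_3, k_3) = 0xE5
s_5 = Round(s_4, k_4) = 0xF0
s_6 = Round(s_5, k_5) = 0xCB
s_7 = Round(s_6, k_6) = 0x59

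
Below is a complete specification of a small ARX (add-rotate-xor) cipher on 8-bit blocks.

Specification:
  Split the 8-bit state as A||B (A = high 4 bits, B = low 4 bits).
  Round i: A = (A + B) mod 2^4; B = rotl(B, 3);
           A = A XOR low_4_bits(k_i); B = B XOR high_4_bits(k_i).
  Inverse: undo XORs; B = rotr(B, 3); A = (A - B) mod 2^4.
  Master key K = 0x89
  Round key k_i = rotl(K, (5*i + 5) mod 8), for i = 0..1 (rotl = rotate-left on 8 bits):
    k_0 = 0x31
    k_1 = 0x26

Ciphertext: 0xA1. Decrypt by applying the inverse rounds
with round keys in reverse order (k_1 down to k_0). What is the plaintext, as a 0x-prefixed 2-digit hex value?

0xDA

s_0 = ciphertext = 0xA1
s_1 = InvRound(s_0, k_1) = 0x66
s_2 = InvRound(s_1, k_0) = 0xDA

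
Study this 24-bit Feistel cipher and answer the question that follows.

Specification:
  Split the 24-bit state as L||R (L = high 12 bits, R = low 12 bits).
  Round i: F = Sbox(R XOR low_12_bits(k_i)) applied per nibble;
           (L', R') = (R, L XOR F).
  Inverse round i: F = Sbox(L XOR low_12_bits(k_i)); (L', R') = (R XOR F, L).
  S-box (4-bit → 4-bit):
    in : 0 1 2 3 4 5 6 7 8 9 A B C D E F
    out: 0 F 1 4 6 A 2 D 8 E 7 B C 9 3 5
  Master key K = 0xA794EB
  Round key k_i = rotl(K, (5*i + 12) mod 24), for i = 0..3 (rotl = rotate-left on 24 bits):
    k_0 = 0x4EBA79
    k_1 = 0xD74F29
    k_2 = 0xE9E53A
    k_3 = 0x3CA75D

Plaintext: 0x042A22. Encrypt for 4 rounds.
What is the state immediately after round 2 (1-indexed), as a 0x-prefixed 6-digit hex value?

s_0 = plaintext = 0x042A22
s_1 = Round(s_0, k_0) = 0xA220E9
s_2 = Round(s_1, k_1) = 0x0E9FE2
s_3 = Round(s_2, k_2) = 0xFE2771
s_4 = Round(s_3, k_3) = 0x771FFE

0x0E9FE2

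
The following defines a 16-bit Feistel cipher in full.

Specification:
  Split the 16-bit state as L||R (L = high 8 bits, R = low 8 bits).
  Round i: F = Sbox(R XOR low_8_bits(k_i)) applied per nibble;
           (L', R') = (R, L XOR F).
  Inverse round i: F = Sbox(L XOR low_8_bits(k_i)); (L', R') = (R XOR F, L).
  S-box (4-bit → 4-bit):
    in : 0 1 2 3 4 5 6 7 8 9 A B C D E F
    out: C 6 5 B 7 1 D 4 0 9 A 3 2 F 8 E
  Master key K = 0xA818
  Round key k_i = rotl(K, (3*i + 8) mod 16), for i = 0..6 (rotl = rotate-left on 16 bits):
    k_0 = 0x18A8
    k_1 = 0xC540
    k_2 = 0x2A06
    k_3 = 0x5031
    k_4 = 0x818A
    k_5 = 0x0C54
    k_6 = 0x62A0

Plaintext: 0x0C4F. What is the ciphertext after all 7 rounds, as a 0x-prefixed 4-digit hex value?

0x81BE

s_0 = plaintext = 0x0C4F
s_1 = Round(s_0, k_0) = 0x4F88
s_2 = Round(s_1, k_1) = 0x886F
s_3 = Round(s_2, k_2) = 0x6F51
s_4 = Round(s_3, k_3) = 0x51B3
s_5 = Round(s_4, k_4) = 0xB3E8
s_6 = Round(s_5, k_5) = 0xE881
s_7 = Round(s_6, k_6) = 0x81BE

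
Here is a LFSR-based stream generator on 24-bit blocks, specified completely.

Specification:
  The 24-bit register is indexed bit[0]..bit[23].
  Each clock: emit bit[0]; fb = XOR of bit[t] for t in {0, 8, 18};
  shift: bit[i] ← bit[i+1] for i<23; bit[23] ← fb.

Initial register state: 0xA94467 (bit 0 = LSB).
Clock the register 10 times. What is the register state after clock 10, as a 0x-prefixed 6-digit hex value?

0xD26A51

reg_0 = 0xA94467
clock 1: out=1, reg = 0xD4A233
clock 2: out=1, reg = 0x6A5119
clock 3: out=1, reg = 0x35288C
clock 4: out=0, reg = 0x9A9446
clock 5: out=0, reg = 0x4D4A23
clock 6: out=1, reg = 0x26A511
clock 7: out=1, reg = 0x935288
clock 8: out=0, reg = 0x49A944
clock 9: out=0, reg = 0xA4D4A2
clock 10: out=0, reg = 0xD26A51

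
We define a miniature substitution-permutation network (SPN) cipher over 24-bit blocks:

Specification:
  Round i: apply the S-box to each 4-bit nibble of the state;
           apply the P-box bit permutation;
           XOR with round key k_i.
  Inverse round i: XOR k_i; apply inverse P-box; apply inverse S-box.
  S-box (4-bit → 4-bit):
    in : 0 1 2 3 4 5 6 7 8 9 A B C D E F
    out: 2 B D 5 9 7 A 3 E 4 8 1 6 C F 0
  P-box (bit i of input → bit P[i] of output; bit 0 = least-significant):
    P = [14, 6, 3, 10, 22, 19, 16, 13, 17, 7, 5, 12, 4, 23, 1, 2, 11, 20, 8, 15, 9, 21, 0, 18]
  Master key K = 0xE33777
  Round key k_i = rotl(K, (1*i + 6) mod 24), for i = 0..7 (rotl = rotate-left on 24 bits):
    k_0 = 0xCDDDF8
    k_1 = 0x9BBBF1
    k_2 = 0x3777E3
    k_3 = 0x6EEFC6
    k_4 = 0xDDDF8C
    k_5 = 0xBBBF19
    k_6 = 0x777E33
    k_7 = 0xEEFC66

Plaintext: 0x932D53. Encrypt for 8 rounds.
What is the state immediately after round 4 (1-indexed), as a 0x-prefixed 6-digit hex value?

0x77C2A6

s_0 = plaintext = 0x932D53
s_1 = Round(s_0, k_0) = 0x8484C7
s_2 = Round(s_1, k_1) = 0x3463B6
s_3 = Round(s_2, k_2) = 0xF5F986
s_4 = Round(s_3, k_3) = 0x77C2A6
s_5 = Round(s_4, k_4) = 0x6FE1EE
s_6 = Round(s_5, k_5) = 0x54CBC7
s_7 = Round(s_6, k_6) = 0xDCB470
s_8 = Round(s_7, k_7) = 0xB0ED37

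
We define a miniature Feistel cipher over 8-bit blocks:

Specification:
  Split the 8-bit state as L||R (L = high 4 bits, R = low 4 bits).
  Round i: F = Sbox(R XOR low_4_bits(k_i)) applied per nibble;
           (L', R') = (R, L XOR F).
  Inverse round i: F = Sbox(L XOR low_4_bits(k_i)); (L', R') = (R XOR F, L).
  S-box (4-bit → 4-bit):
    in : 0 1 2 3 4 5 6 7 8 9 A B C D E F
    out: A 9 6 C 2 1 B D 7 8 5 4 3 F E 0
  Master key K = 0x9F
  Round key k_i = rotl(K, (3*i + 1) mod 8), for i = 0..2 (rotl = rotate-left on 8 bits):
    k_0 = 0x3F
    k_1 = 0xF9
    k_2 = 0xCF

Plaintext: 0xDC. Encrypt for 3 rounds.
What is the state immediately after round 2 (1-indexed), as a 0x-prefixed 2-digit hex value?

0x1B

s_0 = plaintext = 0xDC
s_1 = Round(s_0, k_0) = 0xC1
s_2 = Round(s_1, k_1) = 0x1B
s_3 = Round(s_2, k_2) = 0xB3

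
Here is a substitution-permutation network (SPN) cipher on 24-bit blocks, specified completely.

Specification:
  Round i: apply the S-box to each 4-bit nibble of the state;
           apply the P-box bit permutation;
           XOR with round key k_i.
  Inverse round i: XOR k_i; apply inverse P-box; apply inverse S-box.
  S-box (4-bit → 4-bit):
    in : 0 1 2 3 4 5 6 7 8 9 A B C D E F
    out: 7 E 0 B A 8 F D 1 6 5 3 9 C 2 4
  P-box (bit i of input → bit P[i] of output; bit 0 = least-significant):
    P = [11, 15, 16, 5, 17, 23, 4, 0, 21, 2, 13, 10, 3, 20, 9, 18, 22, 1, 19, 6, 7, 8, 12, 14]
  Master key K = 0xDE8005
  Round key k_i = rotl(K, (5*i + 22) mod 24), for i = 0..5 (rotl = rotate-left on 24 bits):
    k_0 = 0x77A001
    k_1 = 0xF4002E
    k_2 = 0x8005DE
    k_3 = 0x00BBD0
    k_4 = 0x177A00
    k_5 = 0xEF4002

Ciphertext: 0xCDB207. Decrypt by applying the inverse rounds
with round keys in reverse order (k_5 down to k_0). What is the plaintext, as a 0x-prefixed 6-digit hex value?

s_0 = ciphertext = 0xCDB207
s_1 = InvRound(s_0, k_5) = 0xD2F0CE
s_2 = InvRound(s_1, k_4) = 0x837EE0
s_3 = InvRound(s_2, k_3) = 0x422501
s_4 = InvRound(s_3, k_2) = 0x838962
s_5 = InvRound(s_4, k_1) = 0xEC3B80
s_6 = InvRound(s_5, k_0) = 0x0F9230

0x0F9230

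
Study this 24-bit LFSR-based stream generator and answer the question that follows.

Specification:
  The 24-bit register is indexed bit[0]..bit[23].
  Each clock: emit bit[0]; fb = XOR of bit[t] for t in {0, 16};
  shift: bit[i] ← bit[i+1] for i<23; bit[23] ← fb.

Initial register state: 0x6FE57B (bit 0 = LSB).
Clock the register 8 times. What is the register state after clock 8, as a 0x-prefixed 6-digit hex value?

reg_0 = 0x6FE57B
clock 1: out=1, reg = 0x37F2BD
clock 2: out=1, reg = 0x1BF95E
clock 3: out=0, reg = 0x8DFCAF
clock 4: out=1, reg = 0x46FE57
clock 5: out=1, reg = 0xA37F2B
clock 6: out=1, reg = 0x51BF95
clock 7: out=1, reg = 0x28DFCA
clock 8: out=0, reg = 0x146FE5

0x146FE5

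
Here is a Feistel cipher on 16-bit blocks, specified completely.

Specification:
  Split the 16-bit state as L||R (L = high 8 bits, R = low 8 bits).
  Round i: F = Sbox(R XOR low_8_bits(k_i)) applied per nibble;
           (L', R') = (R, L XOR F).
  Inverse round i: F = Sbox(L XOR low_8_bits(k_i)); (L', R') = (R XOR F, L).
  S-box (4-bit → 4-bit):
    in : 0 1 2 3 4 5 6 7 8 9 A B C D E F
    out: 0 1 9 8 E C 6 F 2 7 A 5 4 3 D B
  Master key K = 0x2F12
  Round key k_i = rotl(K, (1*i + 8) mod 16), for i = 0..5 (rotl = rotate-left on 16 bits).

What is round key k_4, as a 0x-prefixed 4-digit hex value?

K = 0x2F12
k_0 = rotl(K, (1*0+8) mod 16) = rotl(K, 8) = 0x122F
k_1 = rotl(K, (1*1+8) mod 16) = rotl(K, 9) = 0x245E
k_2 = rotl(K, (1*2+8) mod 16) = rotl(K, 10) = 0x48BC
k_3 = rotl(K, (1*3+8) mod 16) = rotl(K, 11) = 0x9178
k_4 = rotl(K, (1*4+8) mod 16) = rotl(K, 12) = 0x22F1

0x22F1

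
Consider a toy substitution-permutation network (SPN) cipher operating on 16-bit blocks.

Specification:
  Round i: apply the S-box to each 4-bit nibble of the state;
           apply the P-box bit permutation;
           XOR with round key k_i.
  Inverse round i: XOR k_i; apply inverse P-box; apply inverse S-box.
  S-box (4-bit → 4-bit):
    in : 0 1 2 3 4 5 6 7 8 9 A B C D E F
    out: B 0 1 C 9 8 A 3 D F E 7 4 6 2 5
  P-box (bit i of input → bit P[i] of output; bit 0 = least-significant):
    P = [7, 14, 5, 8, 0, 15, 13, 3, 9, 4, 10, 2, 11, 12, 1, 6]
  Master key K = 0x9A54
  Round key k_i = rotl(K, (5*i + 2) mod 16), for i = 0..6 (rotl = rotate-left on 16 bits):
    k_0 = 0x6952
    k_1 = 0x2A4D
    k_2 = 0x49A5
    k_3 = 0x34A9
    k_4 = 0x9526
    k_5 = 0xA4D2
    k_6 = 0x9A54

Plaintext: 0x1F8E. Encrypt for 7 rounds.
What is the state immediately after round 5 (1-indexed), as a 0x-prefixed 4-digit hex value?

s_0 = plaintext = 0x1F8E
s_1 = Round(s_0, k_0) = 0x0F5B
s_2 = Round(s_1, k_1) = 0x74A5
s_3 = Round(s_2, k_2) = 0xF2A9
s_4 = Round(s_3, k_3) = 0xDF03
s_5 = Round(s_4, k_4) = 0x020D
s_6 = Round(s_5, k_5) = 0x7EBB
s_7 = Round(s_6, k_6) = 0x62E5

0x020D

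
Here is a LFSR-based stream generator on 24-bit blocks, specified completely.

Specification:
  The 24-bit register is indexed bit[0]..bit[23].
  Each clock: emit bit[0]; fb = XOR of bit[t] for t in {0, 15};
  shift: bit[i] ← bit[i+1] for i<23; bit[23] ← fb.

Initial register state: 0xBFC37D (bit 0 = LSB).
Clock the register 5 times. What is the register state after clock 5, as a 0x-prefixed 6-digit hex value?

reg_0 = 0xBFC37D
clock 1: out=1, reg = 0x5FE1BE
clock 2: out=0, reg = 0xAFF0DF
clock 3: out=1, reg = 0x57F86F
clock 4: out=1, reg = 0x2BFC37
clock 5: out=1, reg = 0x15FE1B

0x15FE1B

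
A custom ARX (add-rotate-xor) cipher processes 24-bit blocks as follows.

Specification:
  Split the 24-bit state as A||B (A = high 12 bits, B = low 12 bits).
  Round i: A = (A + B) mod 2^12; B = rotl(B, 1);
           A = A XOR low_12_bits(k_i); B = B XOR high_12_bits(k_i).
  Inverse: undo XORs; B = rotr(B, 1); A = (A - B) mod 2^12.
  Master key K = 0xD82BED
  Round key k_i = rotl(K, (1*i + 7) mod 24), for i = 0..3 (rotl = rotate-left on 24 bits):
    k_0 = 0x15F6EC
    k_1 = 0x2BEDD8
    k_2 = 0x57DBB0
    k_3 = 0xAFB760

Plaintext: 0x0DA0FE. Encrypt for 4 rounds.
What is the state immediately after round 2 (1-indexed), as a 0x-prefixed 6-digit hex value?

0xA0F3F8

s_0 = plaintext = 0x0DA0FE
s_1 = Round(s_0, k_0) = 0x7340A3
s_2 = Round(s_1, k_1) = 0xA0F3F8
s_3 = Round(s_2, k_2) = 0x5B728D
s_4 = Round(s_3, k_3) = 0xF24FE1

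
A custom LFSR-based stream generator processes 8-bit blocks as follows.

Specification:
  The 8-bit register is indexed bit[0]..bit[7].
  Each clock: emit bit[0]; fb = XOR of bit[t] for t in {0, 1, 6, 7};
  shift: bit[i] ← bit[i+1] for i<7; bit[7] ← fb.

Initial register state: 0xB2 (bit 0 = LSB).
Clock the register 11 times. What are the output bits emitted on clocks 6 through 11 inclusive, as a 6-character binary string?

reg_0 = 0xB2
clock 1: out=0, reg = 0x59
clock 2: out=1, reg = 0x2C
clock 3: out=0, reg = 0x16
clock 4: out=0, reg = 0x8B
clock 5: out=1, reg = 0xC5
clock 6: out=1, reg = 0xE2
clock 7: out=0, reg = 0xF1
clock 8: out=1, reg = 0xF8
clock 9: out=0, reg = 0x7C
clock 10: out=0, reg = 0xBE
clock 11: out=0, reg = 0x5F

101000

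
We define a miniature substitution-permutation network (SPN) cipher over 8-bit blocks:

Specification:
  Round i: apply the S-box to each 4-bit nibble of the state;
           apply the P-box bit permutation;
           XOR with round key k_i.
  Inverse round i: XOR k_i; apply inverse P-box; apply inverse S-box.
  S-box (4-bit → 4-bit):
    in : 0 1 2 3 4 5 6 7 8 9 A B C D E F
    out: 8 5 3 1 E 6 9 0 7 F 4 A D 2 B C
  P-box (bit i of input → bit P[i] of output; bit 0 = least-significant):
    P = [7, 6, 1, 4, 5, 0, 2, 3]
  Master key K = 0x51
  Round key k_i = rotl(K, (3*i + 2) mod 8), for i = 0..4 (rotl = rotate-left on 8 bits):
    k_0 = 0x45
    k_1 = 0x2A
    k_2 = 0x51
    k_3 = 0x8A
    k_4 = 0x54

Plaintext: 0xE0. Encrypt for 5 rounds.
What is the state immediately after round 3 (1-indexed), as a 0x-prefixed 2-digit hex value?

s_0 = plaintext = 0xE0
s_1 = Round(s_0, k_0) = 0x7C
s_2 = Round(s_1, k_1) = 0xB8
s_3 = Round(s_2, k_2) = 0x9A
s_4 = Round(s_3, k_3) = 0xA5
s_5 = Round(s_4, k_4) = 0x12

0x9A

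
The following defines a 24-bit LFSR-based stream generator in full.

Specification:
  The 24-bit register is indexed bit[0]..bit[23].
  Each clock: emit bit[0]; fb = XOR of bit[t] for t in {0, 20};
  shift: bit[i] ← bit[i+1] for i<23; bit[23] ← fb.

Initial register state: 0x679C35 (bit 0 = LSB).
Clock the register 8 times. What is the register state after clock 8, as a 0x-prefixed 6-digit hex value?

0x03679C

reg_0 = 0x679C35
clock 1: out=1, reg = 0xB3CE1A
clock 2: out=0, reg = 0xD9E70D
clock 3: out=1, reg = 0x6CF386
clock 4: out=0, reg = 0x3679C3
clock 5: out=1, reg = 0x1B3CE1
clock 6: out=1, reg = 0x0D9E70
clock 7: out=0, reg = 0x06CF38
clock 8: out=0, reg = 0x03679C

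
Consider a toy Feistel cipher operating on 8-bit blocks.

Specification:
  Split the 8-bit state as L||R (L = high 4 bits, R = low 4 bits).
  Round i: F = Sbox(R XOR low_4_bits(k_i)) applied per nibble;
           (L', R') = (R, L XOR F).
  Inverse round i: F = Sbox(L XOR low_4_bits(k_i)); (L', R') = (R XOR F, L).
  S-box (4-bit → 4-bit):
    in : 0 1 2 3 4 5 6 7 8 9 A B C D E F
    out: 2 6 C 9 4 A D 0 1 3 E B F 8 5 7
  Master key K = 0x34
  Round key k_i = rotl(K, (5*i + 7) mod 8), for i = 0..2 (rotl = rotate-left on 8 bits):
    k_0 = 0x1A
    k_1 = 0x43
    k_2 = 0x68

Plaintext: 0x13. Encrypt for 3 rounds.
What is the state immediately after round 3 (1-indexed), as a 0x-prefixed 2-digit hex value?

0x5A

s_0 = plaintext = 0x13
s_1 = Round(s_0, k_0) = 0x32
s_2 = Round(s_1, k_1) = 0x25
s_3 = Round(s_2, k_2) = 0x5A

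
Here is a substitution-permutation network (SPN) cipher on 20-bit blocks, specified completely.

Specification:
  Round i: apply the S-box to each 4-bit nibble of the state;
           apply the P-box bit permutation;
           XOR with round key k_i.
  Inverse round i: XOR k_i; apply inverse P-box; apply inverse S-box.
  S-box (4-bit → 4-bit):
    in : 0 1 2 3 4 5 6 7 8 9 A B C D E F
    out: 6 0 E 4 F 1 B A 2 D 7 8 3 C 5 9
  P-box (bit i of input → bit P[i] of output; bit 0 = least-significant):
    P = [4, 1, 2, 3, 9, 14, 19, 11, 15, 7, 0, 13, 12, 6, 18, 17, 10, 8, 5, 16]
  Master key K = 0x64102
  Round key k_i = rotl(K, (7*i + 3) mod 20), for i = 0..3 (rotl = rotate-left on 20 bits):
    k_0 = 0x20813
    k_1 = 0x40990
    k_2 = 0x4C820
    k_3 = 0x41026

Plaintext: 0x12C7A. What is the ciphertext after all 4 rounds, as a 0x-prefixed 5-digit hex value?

s_0 = plaintext = 0x12C7A
s_1 = Round(s_0, k_0) = 0x4C0C5
s_2 = Round(s_1, k_1) = 0x55E61
s_3 = Round(s_2, k_2) = 0x41621
s_4 = Round(s_3, k_3) = 0xDFD86

0xDFD86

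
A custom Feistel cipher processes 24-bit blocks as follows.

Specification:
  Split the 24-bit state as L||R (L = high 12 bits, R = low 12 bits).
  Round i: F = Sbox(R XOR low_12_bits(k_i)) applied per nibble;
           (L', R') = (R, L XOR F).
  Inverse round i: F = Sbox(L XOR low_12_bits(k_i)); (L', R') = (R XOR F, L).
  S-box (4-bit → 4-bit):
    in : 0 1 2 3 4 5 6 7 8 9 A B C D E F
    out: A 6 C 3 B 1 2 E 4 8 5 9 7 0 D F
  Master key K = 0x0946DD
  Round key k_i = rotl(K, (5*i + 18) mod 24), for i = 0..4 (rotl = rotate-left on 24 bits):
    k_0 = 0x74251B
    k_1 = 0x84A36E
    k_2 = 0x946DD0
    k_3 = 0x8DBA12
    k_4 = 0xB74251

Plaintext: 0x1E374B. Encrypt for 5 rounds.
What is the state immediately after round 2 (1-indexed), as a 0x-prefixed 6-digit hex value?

0xDF9AC5

s_0 = plaintext = 0x1E374B
s_1 = Round(s_0, k_0) = 0x74BDF9
s_2 = Round(s_1, k_1) = 0xDF9AC5
s_3 = Round(s_2, k_2) = 0xAC5398
s_4 = Round(s_3, k_3) = 0x398280
s_5 = Round(s_4, k_4) = 0x28099E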